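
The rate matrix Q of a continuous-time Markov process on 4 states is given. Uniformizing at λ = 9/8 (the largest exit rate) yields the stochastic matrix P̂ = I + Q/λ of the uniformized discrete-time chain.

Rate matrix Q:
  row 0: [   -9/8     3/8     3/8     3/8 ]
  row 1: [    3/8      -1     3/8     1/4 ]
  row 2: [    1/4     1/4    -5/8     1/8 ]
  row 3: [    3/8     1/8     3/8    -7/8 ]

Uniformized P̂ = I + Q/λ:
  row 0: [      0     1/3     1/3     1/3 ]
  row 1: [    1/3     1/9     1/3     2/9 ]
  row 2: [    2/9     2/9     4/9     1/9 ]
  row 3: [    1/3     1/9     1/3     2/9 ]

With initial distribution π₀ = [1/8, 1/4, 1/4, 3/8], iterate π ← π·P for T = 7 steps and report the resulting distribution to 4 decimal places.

π = [0.2188, 0.2014, 0.3750, 0.2048]

t=0: π = [0.1250, 0.2500, 0.2500, 0.3750]
t=1: π = [0.2639, 0.1667, 0.3611, 0.2083]
t=2: π = [0.2052, 0.2099, 0.3735, 0.2114]
t=3: π = [0.2234, 0.1982, 0.3748, 0.2035]
t=4: π = [0.2172, 0.2024, 0.3750, 0.2054]
t=5: π = [0.2193, 0.2010, 0.3750, 0.2047]
t=6: π = [0.2186, 0.2015, 0.3750, 0.2049]
t=7: π = [0.2188, 0.2014, 0.3750, 0.2048]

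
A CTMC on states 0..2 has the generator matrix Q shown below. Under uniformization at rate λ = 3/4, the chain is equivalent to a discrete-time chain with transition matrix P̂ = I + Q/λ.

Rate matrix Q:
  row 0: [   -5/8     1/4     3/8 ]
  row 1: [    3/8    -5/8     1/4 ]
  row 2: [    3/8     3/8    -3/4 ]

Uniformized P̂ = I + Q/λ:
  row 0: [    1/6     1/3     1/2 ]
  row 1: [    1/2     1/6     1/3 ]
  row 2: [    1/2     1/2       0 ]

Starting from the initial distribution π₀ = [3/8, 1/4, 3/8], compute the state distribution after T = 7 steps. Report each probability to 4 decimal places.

π = [0.3750, 0.3282, 0.2968]

t=0: π = [0.3750, 0.2500, 0.3750]
t=1: π = [0.3750, 0.3542, 0.2708]
t=2: π = [0.3750, 0.3194, 0.3056]
t=3: π = [0.3750, 0.3310, 0.2940]
t=4: π = [0.3750, 0.3272, 0.2978]
t=5: π = [0.3750, 0.3284, 0.2966]
t=6: π = [0.3750, 0.3280, 0.2970]
t=7: π = [0.3750, 0.3282, 0.2968]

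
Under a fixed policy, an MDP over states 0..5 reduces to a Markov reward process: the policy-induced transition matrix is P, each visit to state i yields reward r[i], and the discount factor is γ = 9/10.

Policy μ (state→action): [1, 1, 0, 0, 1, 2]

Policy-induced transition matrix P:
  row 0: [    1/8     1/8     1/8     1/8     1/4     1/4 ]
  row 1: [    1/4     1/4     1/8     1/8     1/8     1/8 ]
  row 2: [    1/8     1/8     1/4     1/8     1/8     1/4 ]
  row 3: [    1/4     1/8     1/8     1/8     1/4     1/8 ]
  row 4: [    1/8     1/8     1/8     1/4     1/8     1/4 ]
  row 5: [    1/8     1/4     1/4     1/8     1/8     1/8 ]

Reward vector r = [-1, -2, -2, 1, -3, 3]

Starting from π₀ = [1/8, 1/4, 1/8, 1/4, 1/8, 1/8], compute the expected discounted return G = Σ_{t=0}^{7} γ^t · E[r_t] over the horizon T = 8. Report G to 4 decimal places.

G = -3.6278

t=0: π = [0.1250, 0.2500, 0.1250, 0.2500, 0.1250, 0.1250], E[r] = -0.6250, γ^t·E[r] = -0.625000, running G = -0.625000
t=1: π = [0.1875, 0.1719, 0.1563, 0.1406, 0.1719, 0.1719], E[r] = -0.7031, γ^t·E[r] = -0.632813, running G = -1.257813
t=2: π = [0.1641, 0.1680, 0.1660, 0.1465, 0.1660, 0.1895], E[r] = -0.6152, γ^t·E[r] = -0.498340, running G = -1.756152
t=3: π = [0.1643, 0.1697, 0.1694, 0.1458, 0.1638, 0.1870], E[r] = -0.6272, γ^t·E[r] = -0.457227, running G = -2.213379
t=4: π = [0.1644, 0.1696, 0.1696, 0.1455, 0.1638, 0.1872], E[r] = -0.6269, γ^t·E[r] = -0.411324, running G = -2.624703
t=5: π = [0.1644, 0.1696, 0.1696, 0.1455, 0.1637, 0.1872], E[r] = -0.6269, γ^t·E[r] = -0.370153, running G = -2.994856
t=6: π = [0.1644, 0.1696, 0.1696, 0.1455, 0.1637, 0.1872], E[r] = -0.6269, γ^t·E[r] = -0.333147, running G = -3.328003
t=7: π = [0.1644, 0.1696, 0.1696, 0.1455, 0.1637, 0.1872], E[r] = -0.6269, γ^t·E[r] = -0.299833, running G = -3.627836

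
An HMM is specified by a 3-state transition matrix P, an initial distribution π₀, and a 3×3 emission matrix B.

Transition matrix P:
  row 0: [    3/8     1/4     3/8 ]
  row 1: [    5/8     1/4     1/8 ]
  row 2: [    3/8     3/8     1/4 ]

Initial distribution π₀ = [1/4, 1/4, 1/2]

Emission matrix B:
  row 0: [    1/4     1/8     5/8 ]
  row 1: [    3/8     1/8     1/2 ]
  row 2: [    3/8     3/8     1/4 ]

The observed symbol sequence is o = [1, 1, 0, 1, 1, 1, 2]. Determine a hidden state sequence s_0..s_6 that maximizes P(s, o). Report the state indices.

t=0: δ = [3.125e-02, 3.125e-02, 1.875e-01]  (obs o_0=1)
t=1: δ = [8.789e-03, 8.789e-03, 1.758e-02]  ψ = [2, 2, 2]  (obs o_1=1)
t=2: δ = [1.648e-03, 2.472e-03, 1.648e-03]  ψ = [2, 2, 2]  (obs o_2=0)
t=3: δ = [1.931e-04, 7.725e-05, 2.317e-04]  ψ = [1, 1, 0]  (obs o_3=1)
t=4: δ = [1.086e-05, 1.086e-05, 2.716e-05]  ψ = [2, 2, 0]  (obs o_4=1)
t=5: δ = [1.273e-06, 1.273e-06, 2.546e-06]  ψ = [2, 2, 2]  (obs o_5=1)
t=6: δ = [5.967e-07, 4.774e-07, 1.591e-07]  ψ = [2, 2, 2]  (obs o_6=2)
backtrack: best end state = 0; path = [2, 2, 1, 0, 2, 2, 0]

path = [2, 2, 1, 0, 2, 2, 0]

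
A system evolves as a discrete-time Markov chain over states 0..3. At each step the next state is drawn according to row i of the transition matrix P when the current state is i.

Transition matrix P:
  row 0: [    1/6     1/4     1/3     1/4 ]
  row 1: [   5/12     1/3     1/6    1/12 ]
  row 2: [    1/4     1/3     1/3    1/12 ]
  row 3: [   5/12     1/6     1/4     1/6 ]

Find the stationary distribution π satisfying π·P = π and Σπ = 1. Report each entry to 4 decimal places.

π = [0.2968, 0.2845, 0.2739, 0.1449]

Balance equations π_j = Σ_i π_i·P[i][j]:
  π_0 = 1/6·π_0 + 5/12·π_1 + 1/4·π_2 + 5/12·π_3
  π_1 = 1/4·π_0 + 1/3·π_1 + 1/3·π_2 + 1/6·π_3
  π_2 = 1/3·π_0 + 1/6·π_1 + 1/3·π_2 + 1/4·π_3
  normalize: π_0 + π_1 + π_2 + π_3 = 1
Solving the linear system gives exactly π = [84/283, 161/566, 155/566, 41/283].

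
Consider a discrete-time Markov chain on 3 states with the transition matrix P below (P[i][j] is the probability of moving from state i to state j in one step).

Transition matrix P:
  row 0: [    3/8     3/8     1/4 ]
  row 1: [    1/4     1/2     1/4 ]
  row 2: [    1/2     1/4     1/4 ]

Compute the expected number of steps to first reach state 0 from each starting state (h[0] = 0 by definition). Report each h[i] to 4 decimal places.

First-step conditioning: h[0] = 0; for i ≠ 0, h[i] = 1 + Σ_k P[i][k]·h[k].
  h[1] = 1 + 1/2·h[1] + 1/4·h[2]
  h[2] = 1 + 1/4·h[1] + 1/4·h[2]
Solving the 2×2 linear system over states ≠ 0 gives exactly h = [0, 16/5, 12/5] (h[0] = 0 is the target).

h = [0.0000, 3.2000, 2.4000]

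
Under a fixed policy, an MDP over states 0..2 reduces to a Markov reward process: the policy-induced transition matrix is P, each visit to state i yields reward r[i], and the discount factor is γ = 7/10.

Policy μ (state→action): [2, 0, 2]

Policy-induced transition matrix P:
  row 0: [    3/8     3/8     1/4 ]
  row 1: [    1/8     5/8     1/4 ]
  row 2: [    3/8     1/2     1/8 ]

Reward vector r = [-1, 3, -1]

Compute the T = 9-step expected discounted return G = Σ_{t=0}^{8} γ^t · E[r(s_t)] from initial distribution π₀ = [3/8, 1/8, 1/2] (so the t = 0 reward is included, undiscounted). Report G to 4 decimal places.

G = 1.7833

t=0: π = [0.3750, 0.1250, 0.5000], E[r] = -0.5000, γ^t·E[r] = -0.500000, running G = -0.500000
t=1: π = [0.3438, 0.4688, 0.1875], E[r] = 0.8750, γ^t·E[r] = 0.612500, running G = 0.112500
t=2: π = [0.2578, 0.5156, 0.2266], E[r] = 1.0625, γ^t·E[r] = 0.520625, running G = 0.633125
t=3: π = [0.2461, 0.5322, 0.2217], E[r] = 1.1289, γ^t·E[r] = 0.387215, running G = 1.020340
t=4: π = [0.2419, 0.5358, 0.2223], E[r] = 1.1431, γ^t·E[r] = 0.274450, running G = 1.294790
t=5: π = [0.2411, 0.5367, 0.2222], E[r] = 1.1469, γ^t·E[r] = 0.192761, running G = 1.487552
t=6: π = [0.2408, 0.5370, 0.2222], E[r] = 1.1478, γ^t·E[r] = 0.135042, running G = 1.622593
t=7: π = [0.2408, 0.5370, 0.2222], E[r] = 1.1481, γ^t·E[r] = 0.094549, running G = 1.717142
t=8: π = [0.2407, 0.5370, 0.2222], E[r] = 1.1481, γ^t·E[r] = 0.066187, running G = 1.783329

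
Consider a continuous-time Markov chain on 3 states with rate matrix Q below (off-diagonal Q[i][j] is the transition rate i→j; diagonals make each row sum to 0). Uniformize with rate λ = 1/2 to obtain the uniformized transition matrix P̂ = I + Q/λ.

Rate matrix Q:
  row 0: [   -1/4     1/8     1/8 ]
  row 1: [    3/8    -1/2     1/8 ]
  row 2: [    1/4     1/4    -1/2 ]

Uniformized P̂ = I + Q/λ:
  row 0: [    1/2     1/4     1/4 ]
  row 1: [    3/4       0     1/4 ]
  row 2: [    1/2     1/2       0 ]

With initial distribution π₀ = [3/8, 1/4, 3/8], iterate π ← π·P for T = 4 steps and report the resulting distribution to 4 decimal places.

t=0: π = [0.3750, 0.2500, 0.3750]
t=1: π = [0.5625, 0.2813, 0.1563]
t=2: π = [0.5703, 0.2188, 0.2109]
t=3: π = [0.5547, 0.2480, 0.1973]
t=4: π = [0.5620, 0.2373, 0.2007]

π = [0.5620, 0.2373, 0.2007]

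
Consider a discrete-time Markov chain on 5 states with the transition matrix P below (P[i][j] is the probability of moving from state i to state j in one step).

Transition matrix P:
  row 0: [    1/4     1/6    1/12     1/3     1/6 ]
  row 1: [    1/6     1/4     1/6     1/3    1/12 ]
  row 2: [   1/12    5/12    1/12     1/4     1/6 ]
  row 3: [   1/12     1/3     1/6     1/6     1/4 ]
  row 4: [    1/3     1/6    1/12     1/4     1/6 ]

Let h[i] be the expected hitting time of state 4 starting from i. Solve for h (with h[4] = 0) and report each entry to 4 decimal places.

h = [5.9721, 6.5302, 6.1395, 5.6372, 0.0000]

First-step conditioning: h[4] = 0; for i ≠ 4, h[i] = 1 + Σ_k P[i][k]·h[k].
  h[0] = 1 + 1/4·h[0] + 1/6·h[1] + 1/12·h[2] + 1/3·h[3]
  h[1] = 1 + 1/6·h[0] + 1/4·h[1] + 1/6·h[2] + 1/3·h[3]
  h[2] = 1 + 1/12·h[0] + 5/12·h[1] + 1/12·h[2] + 1/4·h[3]
  h[3] = 1 + 1/12·h[0] + 1/3·h[1] + 1/6·h[2] + 1/6·h[3]
Solving the 4×4 linear system over states ≠ 4 gives exactly h = [1284/215, 1404/215, 264/43, 1212/215, 0] (h[4] = 0 is the target).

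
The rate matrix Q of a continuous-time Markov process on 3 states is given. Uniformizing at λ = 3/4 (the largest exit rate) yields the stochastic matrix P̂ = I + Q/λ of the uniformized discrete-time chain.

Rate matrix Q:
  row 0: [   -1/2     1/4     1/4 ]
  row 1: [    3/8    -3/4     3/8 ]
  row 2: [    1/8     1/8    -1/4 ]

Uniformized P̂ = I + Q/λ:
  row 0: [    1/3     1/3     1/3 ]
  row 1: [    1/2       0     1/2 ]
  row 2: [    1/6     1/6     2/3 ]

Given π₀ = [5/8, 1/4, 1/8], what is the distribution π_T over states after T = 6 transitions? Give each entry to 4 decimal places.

π = [0.2729, 0.1819, 0.5452]

t=0: π = [0.6250, 0.2500, 0.1250]
t=1: π = [0.3542, 0.2292, 0.4167]
t=2: π = [0.3021, 0.1875, 0.5104]
t=3: π = [0.2795, 0.1858, 0.5347]
t=4: π = [0.2752, 0.1823, 0.5425]
t=5: π = [0.2733, 0.1821, 0.5446]
t=6: π = [0.2729, 0.1819, 0.5452]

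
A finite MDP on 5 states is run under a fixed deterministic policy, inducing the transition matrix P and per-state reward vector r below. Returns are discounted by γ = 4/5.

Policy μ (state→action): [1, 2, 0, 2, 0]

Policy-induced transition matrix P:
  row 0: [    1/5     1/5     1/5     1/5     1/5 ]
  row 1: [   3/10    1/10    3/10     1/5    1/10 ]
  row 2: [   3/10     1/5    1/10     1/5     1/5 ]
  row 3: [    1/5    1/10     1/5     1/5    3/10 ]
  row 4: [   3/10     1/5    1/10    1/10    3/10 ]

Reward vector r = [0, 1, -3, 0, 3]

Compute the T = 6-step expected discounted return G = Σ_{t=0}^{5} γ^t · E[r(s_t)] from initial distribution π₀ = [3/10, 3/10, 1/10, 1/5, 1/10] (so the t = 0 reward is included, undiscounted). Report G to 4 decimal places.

t=0: π = [0.3000, 0.3000, 0.1000, 0.2000, 0.1000], E[r] = 0.3000, γ^t·E[r] = 0.300000, running G = 0.300000
t=1: π = [0.2500, 0.1500, 0.2100, 0.1900, 0.2000], E[r] = 0.1200, γ^t·E[r] = 0.096000, running G = 0.396000
t=2: π = [0.2560, 0.1660, 0.1740, 0.1800, 0.2240], E[r] = 0.3160, γ^t·E[r] = 0.202240, running G = 0.598240
t=3: π = [0.2564, 0.1654, 0.1768, 0.1776, 0.2238], E[r] = 0.3064, γ^t·E[r] = 0.156877, running G = 0.755117
t=4: π = [0.2566, 0.1657, 0.1765, 0.1776, 0.2236], E[r] = 0.3071, γ^t·E[r] = 0.125772, running G = 0.880889
t=5: π = [0.2566, 0.1657, 0.1766, 0.1776, 0.2236], E[r] = 0.3066, γ^t·E[r] = 0.100479, running G = 0.981368

G = 0.9814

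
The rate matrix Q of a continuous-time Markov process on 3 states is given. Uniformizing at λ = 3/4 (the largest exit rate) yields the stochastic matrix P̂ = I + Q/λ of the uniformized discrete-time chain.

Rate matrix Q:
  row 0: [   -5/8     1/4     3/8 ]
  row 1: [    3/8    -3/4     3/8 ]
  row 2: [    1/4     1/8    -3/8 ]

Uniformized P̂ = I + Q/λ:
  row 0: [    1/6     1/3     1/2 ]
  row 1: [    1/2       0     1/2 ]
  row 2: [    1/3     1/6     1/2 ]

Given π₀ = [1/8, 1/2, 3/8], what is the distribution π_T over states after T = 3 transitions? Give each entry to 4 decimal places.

t=0: π = [0.1250, 0.5000, 0.3750]
t=1: π = [0.3958, 0.1042, 0.5000]
t=2: π = [0.2847, 0.2153, 0.5000]
t=3: π = [0.3218, 0.1782, 0.5000]

π = [0.3218, 0.1782, 0.5000]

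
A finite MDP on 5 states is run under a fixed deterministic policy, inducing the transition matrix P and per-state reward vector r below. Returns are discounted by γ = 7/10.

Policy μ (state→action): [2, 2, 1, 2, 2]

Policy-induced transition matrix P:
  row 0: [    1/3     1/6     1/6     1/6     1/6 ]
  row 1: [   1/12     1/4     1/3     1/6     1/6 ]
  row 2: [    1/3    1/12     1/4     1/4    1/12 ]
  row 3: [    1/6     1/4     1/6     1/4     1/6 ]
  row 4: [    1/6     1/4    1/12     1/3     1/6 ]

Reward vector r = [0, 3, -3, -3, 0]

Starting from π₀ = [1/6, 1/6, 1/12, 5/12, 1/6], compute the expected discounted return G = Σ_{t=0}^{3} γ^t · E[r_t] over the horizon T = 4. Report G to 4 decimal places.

G = -2.0059

t=0: π = [0.1667, 0.1667, 0.0833, 0.4167, 0.1667], E[r] = -1.0000, γ^t·E[r] = -1.000000, running G = -1.000000
t=1: π = [0.1944, 0.2222, 0.1875, 0.2361, 0.1597], E[r] = -0.6042, γ^t·E[r] = -0.422917, running G = -1.422917
t=2: π = [0.2118, 0.2025, 0.2060, 0.2286, 0.1510], E[r] = -0.6962, γ^t·E[r] = -0.341128, running G = -1.764045
t=3: π = [0.2194, 0.1980, 0.2050, 0.2281, 0.1495], E[r] = -0.7052, γ^t·E[r] = -0.241867, running G = -2.005912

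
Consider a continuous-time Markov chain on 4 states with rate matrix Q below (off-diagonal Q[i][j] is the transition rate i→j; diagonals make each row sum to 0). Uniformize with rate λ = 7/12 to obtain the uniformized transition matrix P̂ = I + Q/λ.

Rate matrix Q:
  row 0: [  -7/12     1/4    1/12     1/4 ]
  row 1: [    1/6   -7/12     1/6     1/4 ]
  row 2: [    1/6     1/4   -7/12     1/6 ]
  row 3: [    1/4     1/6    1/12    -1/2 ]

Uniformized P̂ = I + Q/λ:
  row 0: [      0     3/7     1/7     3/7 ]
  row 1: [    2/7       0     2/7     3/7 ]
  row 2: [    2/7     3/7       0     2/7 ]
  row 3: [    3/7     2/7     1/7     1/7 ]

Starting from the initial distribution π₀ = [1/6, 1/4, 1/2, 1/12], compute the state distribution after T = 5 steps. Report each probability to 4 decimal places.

t=0: π = [0.1667, 0.2500, 0.5000, 0.0833]
t=1: π = [0.2500, 0.3095, 0.1071, 0.3333]
t=2: π = [0.2619, 0.2483, 0.1718, 0.3180]
t=3: π = [0.2563, 0.2767, 0.1538, 0.3132]
t=4: π = [0.2572, 0.2652, 0.1604, 0.3171]
t=5: π = [0.2575, 0.2696, 0.1578, 0.3150]

π = [0.2575, 0.2696, 0.1578, 0.3150]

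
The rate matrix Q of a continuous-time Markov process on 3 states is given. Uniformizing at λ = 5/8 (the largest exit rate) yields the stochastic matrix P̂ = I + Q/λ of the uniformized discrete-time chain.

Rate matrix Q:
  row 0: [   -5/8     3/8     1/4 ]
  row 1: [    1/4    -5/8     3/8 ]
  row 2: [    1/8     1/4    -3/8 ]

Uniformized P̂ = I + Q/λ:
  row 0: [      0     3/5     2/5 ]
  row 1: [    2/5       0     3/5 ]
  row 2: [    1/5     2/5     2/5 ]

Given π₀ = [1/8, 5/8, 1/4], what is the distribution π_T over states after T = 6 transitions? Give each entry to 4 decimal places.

t=0: π = [0.1250, 0.6250, 0.2500]
t=1: π = [0.3000, 0.1750, 0.5250]
t=2: π = [0.1750, 0.3900, 0.4350]
t=3: π = [0.2430, 0.2790, 0.4780]
t=4: π = [0.2072, 0.3370, 0.4558]
t=5: π = [0.2260, 0.3066, 0.4674]
t=6: π = [0.2161, 0.3225, 0.4613]

π = [0.2161, 0.3225, 0.4613]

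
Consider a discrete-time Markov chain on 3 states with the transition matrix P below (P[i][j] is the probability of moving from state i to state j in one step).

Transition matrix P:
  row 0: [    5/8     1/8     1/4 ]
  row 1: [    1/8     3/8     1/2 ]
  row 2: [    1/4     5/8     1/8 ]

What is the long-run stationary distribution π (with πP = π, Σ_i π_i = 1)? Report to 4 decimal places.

π = [0.3261, 0.3696, 0.3043]

Balance equations π_j = Σ_i π_i·P[i][j]:
  π_0 = 5/8·π_0 + 1/8·π_1 + 1/4·π_2
  π_1 = 1/8·π_0 + 3/8·π_1 + 5/8·π_2
  normalize: π_0 + π_1 + π_2 = 1
Solving the linear system gives exactly π = [15/46, 17/46, 7/23].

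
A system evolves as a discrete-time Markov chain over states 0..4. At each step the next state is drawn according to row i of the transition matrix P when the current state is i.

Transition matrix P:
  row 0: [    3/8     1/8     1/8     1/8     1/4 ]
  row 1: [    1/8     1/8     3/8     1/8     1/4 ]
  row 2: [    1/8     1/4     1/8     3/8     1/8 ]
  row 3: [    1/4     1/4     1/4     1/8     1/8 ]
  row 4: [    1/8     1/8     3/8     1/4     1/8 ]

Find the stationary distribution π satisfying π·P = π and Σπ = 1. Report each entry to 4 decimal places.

Balance equations π_j = Σ_i π_i·P[i][j]:
  π_0 = 3/8·π_0 + 1/8·π_1 + 1/8·π_2 + 1/4·π_3 + 1/8·π_4
  π_1 = 1/8·π_0 + 1/8·π_1 + 1/4·π_2 + 1/4·π_3 + 1/8·π_4
  π_2 = 1/8·π_0 + 3/8·π_1 + 1/8·π_2 + 1/4·π_3 + 3/8·π_4
  π_3 = 1/8·π_0 + 1/8·π_1 + 3/8·π_2 + 1/8·π_3 + 1/4·π_4
  normalize: π_0 + π_1 + π_2 + π_3 + π_4 = 1
Solving the linear system gives exactly π = [227/1129, 204/1129, 270/1129, 233/1129, 195/1129].

π = [0.2011, 0.1807, 0.2391, 0.2064, 0.1727]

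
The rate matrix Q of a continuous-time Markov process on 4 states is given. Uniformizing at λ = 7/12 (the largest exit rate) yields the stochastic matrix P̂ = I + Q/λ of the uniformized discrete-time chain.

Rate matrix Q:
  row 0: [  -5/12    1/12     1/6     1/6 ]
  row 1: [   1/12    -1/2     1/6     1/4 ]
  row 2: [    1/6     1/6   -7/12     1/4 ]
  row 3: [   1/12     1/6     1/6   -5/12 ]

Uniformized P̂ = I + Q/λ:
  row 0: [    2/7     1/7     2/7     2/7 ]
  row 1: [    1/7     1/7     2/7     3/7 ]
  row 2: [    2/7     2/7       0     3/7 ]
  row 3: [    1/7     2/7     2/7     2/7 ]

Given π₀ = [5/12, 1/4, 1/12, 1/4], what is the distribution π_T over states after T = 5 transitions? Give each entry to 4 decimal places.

π = [0.2036, 0.2244, 0.2225, 0.3494]

t=0: π = [0.4167, 0.2500, 0.0833, 0.2500]
t=1: π = [0.2143, 0.1905, 0.2619, 0.3333]
t=2: π = [0.2109, 0.2279, 0.2109, 0.3503]
t=3: π = [0.2031, 0.2230, 0.2255, 0.3484]
t=4: π = [0.2041, 0.2248, 0.2213, 0.3498]
t=5: π = [0.2036, 0.2244, 0.2225, 0.3494]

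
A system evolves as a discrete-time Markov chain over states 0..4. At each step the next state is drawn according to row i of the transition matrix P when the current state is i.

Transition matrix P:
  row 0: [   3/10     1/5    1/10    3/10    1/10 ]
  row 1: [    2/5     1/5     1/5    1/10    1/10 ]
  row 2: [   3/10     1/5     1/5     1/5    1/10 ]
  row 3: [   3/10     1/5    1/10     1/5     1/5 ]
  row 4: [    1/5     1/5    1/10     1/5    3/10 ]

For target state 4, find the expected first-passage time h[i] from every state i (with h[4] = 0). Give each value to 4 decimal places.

First-step conditioning: h[4] = 0; for i ≠ 4, h[i] = 1 + Σ_k P[i][k]·h[k].
  h[0] = 1 + 3/10·h[0] + 1/5·h[1] + 1/10·h[2] + 3/10·h[3]
  h[1] = 1 + 2/5·h[0] + 1/5·h[1] + 1/5·h[2] + 1/10·h[3]
  h[2] = 1 + 3/10·h[0] + 1/5·h[1] + 1/5·h[2] + 1/5·h[3]
  h[3] = 1 + 3/10·h[0] + 1/5·h[1] + 1/10·h[2] + 1/5·h[3]
Solving the 4×4 linear system over states ≠ 4 gives exactly h = [825/101, 5045/606, 2500/303, 750/101, 0] (h[4] = 0 is the target).

h = [8.1683, 8.3251, 8.2508, 7.4257, 0.0000]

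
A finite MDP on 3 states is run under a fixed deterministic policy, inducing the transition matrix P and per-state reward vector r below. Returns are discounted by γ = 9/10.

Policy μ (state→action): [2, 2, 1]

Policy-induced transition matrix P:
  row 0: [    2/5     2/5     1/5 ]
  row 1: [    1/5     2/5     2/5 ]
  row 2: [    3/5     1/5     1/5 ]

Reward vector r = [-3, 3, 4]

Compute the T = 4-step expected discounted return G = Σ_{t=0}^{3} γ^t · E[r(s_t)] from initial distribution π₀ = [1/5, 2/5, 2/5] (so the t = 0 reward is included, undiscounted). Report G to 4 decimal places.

t=0: π = [0.2000, 0.4000, 0.4000], E[r] = 2.2000, γ^t·E[r] = 2.200000, running G = 2.200000
t=1: π = [0.4000, 0.3200, 0.2800], E[r] = 0.8800, γ^t·E[r] = 0.792000, running G = 2.992000
t=2: π = [0.3920, 0.3440, 0.2640], E[r] = 0.9120, γ^t·E[r] = 0.738720, running G = 3.730720
t=3: π = [0.3840, 0.3472, 0.2688], E[r] = 0.9648, γ^t·E[r] = 0.703339, running G = 4.434059

G = 4.4341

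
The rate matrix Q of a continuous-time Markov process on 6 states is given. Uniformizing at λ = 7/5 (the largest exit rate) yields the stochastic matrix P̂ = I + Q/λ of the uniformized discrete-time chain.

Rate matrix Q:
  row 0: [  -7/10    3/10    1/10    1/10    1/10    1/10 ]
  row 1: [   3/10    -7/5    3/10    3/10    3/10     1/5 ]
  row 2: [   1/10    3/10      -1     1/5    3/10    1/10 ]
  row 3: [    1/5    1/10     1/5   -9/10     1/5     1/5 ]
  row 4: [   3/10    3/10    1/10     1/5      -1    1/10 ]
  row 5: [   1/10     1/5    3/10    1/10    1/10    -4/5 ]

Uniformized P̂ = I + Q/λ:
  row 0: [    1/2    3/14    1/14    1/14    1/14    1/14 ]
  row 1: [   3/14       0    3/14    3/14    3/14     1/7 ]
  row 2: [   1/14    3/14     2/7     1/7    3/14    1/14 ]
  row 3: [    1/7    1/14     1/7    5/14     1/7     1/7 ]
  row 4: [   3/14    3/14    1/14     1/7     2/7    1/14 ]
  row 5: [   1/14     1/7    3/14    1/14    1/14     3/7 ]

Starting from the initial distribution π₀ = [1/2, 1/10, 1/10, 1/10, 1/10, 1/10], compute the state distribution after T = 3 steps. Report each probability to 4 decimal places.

π = [0.2372, 0.1507, 0.1553, 0.1576, 0.1575, 0.1416]

t=0: π = [0.5000, 0.1000, 0.1000, 0.1000, 0.1000, 0.1000]
t=1: π = [0.3214, 0.1714, 0.1286, 0.1286, 0.1286, 0.1214]
t=2: π = [0.2612, 0.1505, 0.1500, 0.1510, 0.1510, 0.1362]
t=3: π = [0.2372, 0.1507, 0.1553, 0.1576, 0.1575, 0.1416]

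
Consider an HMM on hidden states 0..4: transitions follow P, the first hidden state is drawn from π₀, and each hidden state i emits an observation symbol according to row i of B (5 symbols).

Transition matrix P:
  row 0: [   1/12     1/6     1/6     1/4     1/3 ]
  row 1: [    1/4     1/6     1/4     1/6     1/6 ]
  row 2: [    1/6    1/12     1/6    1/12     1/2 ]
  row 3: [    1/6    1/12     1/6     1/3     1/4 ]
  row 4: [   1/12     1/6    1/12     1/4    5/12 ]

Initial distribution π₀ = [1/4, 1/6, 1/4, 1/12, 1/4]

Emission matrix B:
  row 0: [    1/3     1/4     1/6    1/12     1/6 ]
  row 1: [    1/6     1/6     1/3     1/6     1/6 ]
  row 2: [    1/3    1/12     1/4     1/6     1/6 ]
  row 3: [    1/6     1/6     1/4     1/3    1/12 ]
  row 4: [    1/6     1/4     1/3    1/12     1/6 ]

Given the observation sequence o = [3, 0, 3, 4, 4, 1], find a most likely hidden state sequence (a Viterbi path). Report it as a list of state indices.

path = [2, 4, 3, 4, 4, 4]

t=0: δ = [2.083e-02, 2.778e-02, 4.167e-02, 2.778e-02, 2.083e-02]  (obs o_0=3)
t=1: δ = [2.315e-03, 7.716e-04, 2.315e-03, 1.543e-03, 3.472e-03]  ψ = [1, 1, 1, 3, 2]  (obs o_1=0)
t=2: δ = [3.215e-05, 9.645e-05, 6.430e-05, 2.894e-04, 1.206e-04]  ψ = [2, 4, 0, 4, 4]  (obs o_2=3)
t=3: δ = [8.038e-06, 4.019e-06, 8.038e-06, 8.038e-06, 1.206e-05]  ψ = [3, 3, 3, 3, 3]  (obs o_3=4)
t=4: δ = [2.233e-07, 3.349e-07, 2.233e-07, 2.512e-07, 8.372e-07]  ψ = [2, 4, 0, 4, 4]  (obs o_4=4)
t=5: δ = [2.093e-08, 2.326e-08, 6.977e-09, 3.489e-08, 8.721e-08]  ψ = [1, 4, 1, 4, 4]  (obs o_5=1)
backtrack: best end state = 4; path = [2, 4, 3, 4, 4, 4]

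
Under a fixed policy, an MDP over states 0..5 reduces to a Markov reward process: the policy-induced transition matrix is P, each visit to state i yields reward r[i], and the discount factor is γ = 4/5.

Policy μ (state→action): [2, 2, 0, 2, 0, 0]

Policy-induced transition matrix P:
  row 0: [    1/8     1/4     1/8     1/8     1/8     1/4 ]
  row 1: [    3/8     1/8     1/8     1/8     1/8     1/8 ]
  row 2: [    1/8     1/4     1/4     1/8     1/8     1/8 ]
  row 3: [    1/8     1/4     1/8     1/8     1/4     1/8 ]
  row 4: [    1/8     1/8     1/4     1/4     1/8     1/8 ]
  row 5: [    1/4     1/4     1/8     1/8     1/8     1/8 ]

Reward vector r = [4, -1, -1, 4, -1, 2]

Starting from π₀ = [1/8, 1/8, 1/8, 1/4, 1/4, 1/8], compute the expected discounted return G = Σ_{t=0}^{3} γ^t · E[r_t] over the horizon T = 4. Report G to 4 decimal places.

G = 3.4040

t=0: π = [0.1250, 0.1250, 0.1250, 0.2500, 0.2500, 0.1250], E[r] = 1.2500, γ^t·E[r] = 1.250000, running G = 1.250000
t=1: π = [0.1719, 0.2031, 0.1719, 0.1563, 0.1563, 0.1406], E[r] = 1.0625, γ^t·E[r] = 0.850000, running G = 2.100000
t=2: π = [0.1934, 0.2051, 0.1660, 0.1445, 0.1445, 0.1465], E[r] = 1.1289, γ^t·E[r] = 0.722500, running G = 2.822500
t=3: π = [0.1946, 0.2063, 0.1638, 0.1431, 0.1431, 0.1492], E[r] = 1.1357, γ^t·E[r] = 0.581500, running G = 3.404000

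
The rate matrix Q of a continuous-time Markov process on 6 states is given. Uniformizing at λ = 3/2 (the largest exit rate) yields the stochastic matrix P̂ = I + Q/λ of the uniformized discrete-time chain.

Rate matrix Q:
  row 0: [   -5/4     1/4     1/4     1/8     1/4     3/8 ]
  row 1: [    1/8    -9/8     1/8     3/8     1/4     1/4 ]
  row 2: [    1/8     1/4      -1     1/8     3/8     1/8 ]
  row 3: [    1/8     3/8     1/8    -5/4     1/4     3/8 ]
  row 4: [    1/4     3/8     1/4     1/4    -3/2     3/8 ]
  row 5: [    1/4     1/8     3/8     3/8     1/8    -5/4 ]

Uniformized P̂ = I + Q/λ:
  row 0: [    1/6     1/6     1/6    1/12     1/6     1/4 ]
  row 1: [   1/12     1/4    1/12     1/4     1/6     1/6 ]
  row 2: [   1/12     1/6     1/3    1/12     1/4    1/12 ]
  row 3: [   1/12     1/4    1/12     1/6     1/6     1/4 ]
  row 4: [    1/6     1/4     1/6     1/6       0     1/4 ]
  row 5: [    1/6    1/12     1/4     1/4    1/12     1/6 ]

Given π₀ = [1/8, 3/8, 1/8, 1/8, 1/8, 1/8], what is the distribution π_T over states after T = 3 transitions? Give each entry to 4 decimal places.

π = [0.1209, 0.1935, 0.1807, 0.1743, 0.1421, 0.1885]

t=0: π = [0.1250, 0.3750, 0.1250, 0.1250, 0.1250, 0.1250]
t=1: π = [0.1146, 0.2083, 0.1563, 0.1875, 0.1458, 0.1875]
t=2: π = [0.1207, 0.1962, 0.1753, 0.1771, 0.1398, 0.1910]
t=3: π = [0.1209, 0.1935, 0.1807, 0.1743, 0.1421, 0.1885]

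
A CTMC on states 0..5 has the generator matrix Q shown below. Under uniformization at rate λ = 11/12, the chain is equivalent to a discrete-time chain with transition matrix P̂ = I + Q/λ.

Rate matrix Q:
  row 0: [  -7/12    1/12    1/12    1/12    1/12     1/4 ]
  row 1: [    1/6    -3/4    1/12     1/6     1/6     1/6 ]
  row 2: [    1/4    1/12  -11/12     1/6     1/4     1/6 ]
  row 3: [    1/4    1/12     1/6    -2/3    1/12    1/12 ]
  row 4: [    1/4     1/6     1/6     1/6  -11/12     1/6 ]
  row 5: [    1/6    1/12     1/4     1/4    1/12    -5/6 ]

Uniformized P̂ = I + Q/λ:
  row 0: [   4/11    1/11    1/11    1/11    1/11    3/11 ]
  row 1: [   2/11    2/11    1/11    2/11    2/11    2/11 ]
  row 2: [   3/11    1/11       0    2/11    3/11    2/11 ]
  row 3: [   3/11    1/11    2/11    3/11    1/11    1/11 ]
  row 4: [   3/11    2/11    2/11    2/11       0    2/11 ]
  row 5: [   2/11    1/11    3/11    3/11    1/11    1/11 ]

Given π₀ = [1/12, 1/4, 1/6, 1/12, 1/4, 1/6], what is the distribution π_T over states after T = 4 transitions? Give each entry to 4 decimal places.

t=0: π = [0.0833, 0.2500, 0.1667, 0.0833, 0.2500, 0.1667]
t=1: π = [0.2424, 0.1364, 0.1364, 0.1970, 0.1212, 0.1667]
t=2: π = [0.2672, 0.1143, 0.1377, 0.1928, 0.1171, 0.1708]
t=3: π = [0.2711, 0.1119, 0.1376, 0.1906, 0.1157, 0.1731]
t=4: π = [0.2715, 0.1116, 0.1377, 0.1902, 0.1156, 0.1734]

π = [0.2715, 0.1116, 0.1377, 0.1902, 0.1156, 0.1734]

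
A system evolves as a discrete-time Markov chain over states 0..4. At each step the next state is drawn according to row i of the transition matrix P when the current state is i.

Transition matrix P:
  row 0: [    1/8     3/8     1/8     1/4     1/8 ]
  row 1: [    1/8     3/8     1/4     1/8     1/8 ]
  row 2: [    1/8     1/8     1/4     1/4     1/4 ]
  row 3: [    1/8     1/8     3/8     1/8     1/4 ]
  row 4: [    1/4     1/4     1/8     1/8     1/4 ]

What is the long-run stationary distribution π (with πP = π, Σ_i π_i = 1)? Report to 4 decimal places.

Balance equations π_j = Σ_i π_i·P[i][j]:
  π_0 = 1/8·π_0 + 1/8·π_1 + 1/8·π_2 + 1/8·π_3 + 1/4·π_4
  π_1 = 3/8·π_0 + 3/8·π_1 + 1/8·π_2 + 1/8·π_3 + 1/4·π_4
  π_2 = 1/8·π_0 + 1/4·π_1 + 1/4·π_2 + 3/8·π_3 + 1/8·π_4
  π_3 = 1/4·π_0 + 1/8·π_1 + 1/4·π_2 + 1/8·π_3 + 1/8·π_4
  normalize: π_0 + π_1 + π_2 + π_3 + π_4 = 1
Solving the linear system gives exactly π = [3/20, 1/4, 41/180, 31/180, 1/5].

π = [0.1500, 0.2500, 0.2278, 0.1722, 0.2000]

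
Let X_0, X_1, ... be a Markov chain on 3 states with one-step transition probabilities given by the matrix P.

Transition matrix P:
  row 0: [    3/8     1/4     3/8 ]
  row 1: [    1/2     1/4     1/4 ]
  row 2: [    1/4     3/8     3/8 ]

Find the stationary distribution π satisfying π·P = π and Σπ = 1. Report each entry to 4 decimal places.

Balance equations π_j = Σ_i π_i·P[i][j]:
  π_0 = 3/8·π_0 + 1/2·π_1 + 1/4·π_2
  π_1 = 1/4·π_0 + 1/4·π_1 + 3/8·π_2
  normalize: π_0 + π_1 + π_2 = 1
Solving the linear system gives exactly π = [24/65, 19/65, 22/65].

π = [0.3692, 0.2923, 0.3385]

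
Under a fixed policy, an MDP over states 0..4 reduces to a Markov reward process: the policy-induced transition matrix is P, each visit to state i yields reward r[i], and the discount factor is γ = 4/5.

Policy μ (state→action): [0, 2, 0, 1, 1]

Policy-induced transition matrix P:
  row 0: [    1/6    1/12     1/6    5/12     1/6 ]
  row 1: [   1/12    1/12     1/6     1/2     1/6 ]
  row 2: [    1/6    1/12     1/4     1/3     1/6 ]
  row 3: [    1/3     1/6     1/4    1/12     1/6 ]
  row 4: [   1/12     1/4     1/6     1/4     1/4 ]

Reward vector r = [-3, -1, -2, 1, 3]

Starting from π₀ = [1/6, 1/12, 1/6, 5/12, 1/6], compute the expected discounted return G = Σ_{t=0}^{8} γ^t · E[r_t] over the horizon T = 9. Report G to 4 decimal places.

G = -1.0474

t=0: π = [0.1667, 0.0833, 0.1667, 0.4167, 0.1667], E[r] = 0.0000, γ^t·E[r] = 0.000000, running G = 0.000000
t=1: π = [0.2153, 0.1458, 0.2153, 0.2431, 0.1806], E[r] = -0.4375, γ^t·E[r] = -0.350000, running G = -0.350000
t=2: π = [0.1800, 0.1337, 0.2049, 0.2998, 0.1817], E[r] = -0.2384, γ^t·E[r] = -0.152593, running G = -0.502593
t=3: π = [0.1903, 0.1386, 0.2087, 0.2805, 0.1818], E[r] = -0.3011, γ^t·E[r] = -0.154173, running G = -0.656765
t=4: π = [0.1867, 0.1370, 0.2074, 0.2870, 0.1818], E[r] = -0.2796, γ^t·E[r] = -0.114517, running G = -0.771282
t=5: π = [0.1879, 0.1376, 0.2079, 0.2848, 0.1818], E[r] = -0.2868, γ^t·E[r] = -0.093984, running G = -0.865266
t=6: π = [0.1875, 0.1374, 0.2077, 0.2856, 0.1818], E[r] = -0.2844, γ^t·E[r] = -0.074547, running G = -0.939813
t=7: π = [0.1877, 0.1374, 0.2078, 0.2853, 0.1818], E[r] = -0.2852, γ^t·E[r] = -0.059810, running G = -0.999623
t=8: π = [0.1876, 0.1374, 0.2078, 0.2854, 0.1818], E[r] = -0.2849, γ^t·E[r] = -0.047801, running G = -1.047424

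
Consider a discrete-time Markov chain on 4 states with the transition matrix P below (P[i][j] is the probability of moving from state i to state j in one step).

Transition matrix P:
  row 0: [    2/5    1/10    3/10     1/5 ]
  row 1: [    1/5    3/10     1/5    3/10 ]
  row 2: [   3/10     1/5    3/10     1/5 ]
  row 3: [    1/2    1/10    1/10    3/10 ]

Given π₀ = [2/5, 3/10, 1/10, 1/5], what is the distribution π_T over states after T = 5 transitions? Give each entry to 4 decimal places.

t=0: π = [0.4000, 0.3000, 0.1000, 0.2000]
t=1: π = [0.3500, 0.1700, 0.2300, 0.2500]
t=2: π = [0.3680, 0.1570, 0.2330, 0.2420]
t=3: π = [0.3695, 0.1547, 0.2359, 0.2399]
t=4: π = [0.3695, 0.1545, 0.2366, 0.2395]
t=5: π = [0.3694, 0.1546, 0.2367, 0.2394]

π = [0.3694, 0.1546, 0.2367, 0.2394]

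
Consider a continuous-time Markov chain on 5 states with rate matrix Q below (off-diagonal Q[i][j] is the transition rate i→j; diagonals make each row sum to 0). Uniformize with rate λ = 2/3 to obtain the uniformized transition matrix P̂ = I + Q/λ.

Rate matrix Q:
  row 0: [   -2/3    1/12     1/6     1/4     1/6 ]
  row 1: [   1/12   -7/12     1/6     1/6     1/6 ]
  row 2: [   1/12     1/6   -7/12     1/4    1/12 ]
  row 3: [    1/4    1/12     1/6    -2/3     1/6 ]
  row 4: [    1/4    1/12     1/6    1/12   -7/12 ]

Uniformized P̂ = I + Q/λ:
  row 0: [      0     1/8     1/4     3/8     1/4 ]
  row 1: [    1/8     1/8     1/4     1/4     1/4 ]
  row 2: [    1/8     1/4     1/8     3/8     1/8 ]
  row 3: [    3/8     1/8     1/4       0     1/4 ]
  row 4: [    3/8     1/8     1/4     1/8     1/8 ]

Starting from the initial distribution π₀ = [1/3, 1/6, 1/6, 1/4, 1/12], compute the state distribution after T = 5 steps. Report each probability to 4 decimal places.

π = [0.2038, 0.1528, 0.2222, 0.2237, 0.1975]

t=0: π = [0.3333, 0.1667, 0.1667, 0.2500, 0.0833]
t=1: π = [0.1667, 0.1458, 0.2292, 0.2396, 0.2188]
t=2: π = [0.2188, 0.1536, 0.2214, 0.2122, 0.1940]
t=3: π = [0.1992, 0.1527, 0.2223, 0.2277, 0.1981]
t=4: π = [0.2065, 0.1528, 0.2222, 0.2210, 0.1974]
t=5: π = [0.2038, 0.1528, 0.2222, 0.2237, 0.1975]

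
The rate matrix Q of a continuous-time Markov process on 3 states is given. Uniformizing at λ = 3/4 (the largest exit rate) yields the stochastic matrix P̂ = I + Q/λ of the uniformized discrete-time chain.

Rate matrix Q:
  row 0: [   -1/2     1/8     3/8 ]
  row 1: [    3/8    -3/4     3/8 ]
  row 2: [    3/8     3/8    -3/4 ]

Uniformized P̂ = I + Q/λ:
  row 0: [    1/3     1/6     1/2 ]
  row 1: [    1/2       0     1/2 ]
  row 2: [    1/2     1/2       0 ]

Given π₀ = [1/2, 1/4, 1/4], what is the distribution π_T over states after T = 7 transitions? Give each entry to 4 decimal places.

π = [0.4286, 0.2374, 0.3340]

t=0: π = [0.5000, 0.2500, 0.2500]
t=1: π = [0.4167, 0.2083, 0.3750]
t=2: π = [0.4306, 0.2569, 0.3125]
t=3: π = [0.4282, 0.2280, 0.3438]
t=4: π = [0.4286, 0.2432, 0.3281]
t=5: π = [0.4286, 0.2355, 0.3359]
t=6: π = [0.4286, 0.2394, 0.3320]
t=7: π = [0.4286, 0.2374, 0.3340]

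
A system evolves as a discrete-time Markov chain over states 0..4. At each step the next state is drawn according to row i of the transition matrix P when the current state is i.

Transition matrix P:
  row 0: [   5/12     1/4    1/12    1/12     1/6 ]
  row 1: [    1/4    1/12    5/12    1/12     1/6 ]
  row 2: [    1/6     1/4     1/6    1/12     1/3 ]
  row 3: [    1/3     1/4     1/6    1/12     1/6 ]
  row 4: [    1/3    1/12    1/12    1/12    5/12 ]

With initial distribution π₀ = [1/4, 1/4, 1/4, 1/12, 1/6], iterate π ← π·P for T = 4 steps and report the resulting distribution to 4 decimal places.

π = [0.3177, 0.1772, 0.1628, 0.0833, 0.2589]

t=0: π = [0.2500, 0.2500, 0.2500, 0.0833, 0.1667]
t=1: π = [0.2917, 0.1806, 0.1944, 0.0833, 0.2500]
t=2: π = [0.3102, 0.1782, 0.1667, 0.0833, 0.2616]
t=3: π = [0.3166, 0.1767, 0.1636, 0.0833, 0.2598]
t=4: π = [0.3177, 0.1772, 0.1628, 0.0833, 0.2589]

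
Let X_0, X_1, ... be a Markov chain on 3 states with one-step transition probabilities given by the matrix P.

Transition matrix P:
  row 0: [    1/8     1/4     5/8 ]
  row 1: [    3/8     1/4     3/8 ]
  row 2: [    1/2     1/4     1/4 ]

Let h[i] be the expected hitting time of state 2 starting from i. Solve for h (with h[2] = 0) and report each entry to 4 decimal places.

h = [1.7778, 2.2222, 0.0000]

First-step conditioning: h[2] = 0; for i ≠ 2, h[i] = 1 + Σ_k P[i][k]·h[k].
  h[0] = 1 + 1/8·h[0] + 1/4·h[1]
  h[1] = 1 + 3/8·h[0] + 1/4·h[1]
Solving the 2×2 linear system over states ≠ 2 gives exactly h = [16/9, 20/9, 0] (h[2] = 0 is the target).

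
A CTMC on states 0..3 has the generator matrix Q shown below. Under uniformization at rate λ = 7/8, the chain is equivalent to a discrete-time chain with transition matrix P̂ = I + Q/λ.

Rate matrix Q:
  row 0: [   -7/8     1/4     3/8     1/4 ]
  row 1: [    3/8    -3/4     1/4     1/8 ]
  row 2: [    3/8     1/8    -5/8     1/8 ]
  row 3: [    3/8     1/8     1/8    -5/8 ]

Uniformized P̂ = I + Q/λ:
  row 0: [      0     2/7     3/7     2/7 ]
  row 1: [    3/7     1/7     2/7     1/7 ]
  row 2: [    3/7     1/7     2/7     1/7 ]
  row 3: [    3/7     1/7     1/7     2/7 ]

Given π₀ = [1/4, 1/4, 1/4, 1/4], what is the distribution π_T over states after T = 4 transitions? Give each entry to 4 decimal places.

π = [0.2983, 0.1863, 0.2983, 0.2171]

t=0: π = [0.2500, 0.2500, 0.2500, 0.2500]
t=1: π = [0.3214, 0.1786, 0.2857, 0.2143]
t=2: π = [0.2908, 0.1888, 0.3010, 0.2194]
t=3: π = [0.3039, 0.1844, 0.2959, 0.2157]
t=4: π = [0.2983, 0.1863, 0.2983, 0.2171]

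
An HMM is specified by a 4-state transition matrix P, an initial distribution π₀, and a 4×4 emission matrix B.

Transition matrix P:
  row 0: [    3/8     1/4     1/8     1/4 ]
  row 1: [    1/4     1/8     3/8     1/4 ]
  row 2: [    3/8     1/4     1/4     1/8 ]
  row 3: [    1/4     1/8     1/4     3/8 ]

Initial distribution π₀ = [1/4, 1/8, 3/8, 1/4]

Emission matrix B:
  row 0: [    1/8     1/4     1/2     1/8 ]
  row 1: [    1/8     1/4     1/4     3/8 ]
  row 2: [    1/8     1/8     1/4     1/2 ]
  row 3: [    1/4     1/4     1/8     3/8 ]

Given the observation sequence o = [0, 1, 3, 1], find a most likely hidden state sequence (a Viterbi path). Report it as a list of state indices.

path = [3, 3, 3, 3]

t=0: δ = [3.125e-02, 1.562e-02, 4.688e-02, 6.250e-02]  (obs o_0=0)
t=1: δ = [4.395e-03, 2.930e-03, 1.953e-03, 5.859e-03]  ψ = [2, 2, 3, 3]  (obs o_1=1)
t=2: δ = [2.060e-04, 4.120e-04, 7.324e-04, 8.240e-04]  ψ = [0, 0, 3, 3]  (obs o_2=3)
t=3: δ = [6.866e-05, 4.578e-05, 2.575e-05, 7.725e-05]  ψ = [2, 2, 3, 3]  (obs o_3=1)
backtrack: best end state = 3; path = [3, 3, 3, 3]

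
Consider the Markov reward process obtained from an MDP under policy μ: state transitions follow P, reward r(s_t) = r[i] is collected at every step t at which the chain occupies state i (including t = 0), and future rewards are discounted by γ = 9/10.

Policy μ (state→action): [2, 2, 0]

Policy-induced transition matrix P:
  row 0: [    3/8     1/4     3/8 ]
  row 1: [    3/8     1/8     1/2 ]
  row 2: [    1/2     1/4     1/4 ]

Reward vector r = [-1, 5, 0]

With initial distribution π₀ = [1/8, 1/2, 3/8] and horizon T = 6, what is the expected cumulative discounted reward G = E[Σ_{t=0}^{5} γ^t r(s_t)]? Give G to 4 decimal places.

G = 4.7781

t=0: π = [0.1250, 0.5000, 0.3750], E[r] = 2.3750, γ^t·E[r] = 2.375000, running G = 2.375000
t=1: π = [0.4219, 0.1875, 0.3906], E[r] = 0.5156, γ^t·E[r] = 0.464063, running G = 2.839063
t=2: π = [0.4238, 0.2266, 0.3496], E[r] = 0.7090, γ^t·E[r] = 0.574277, running G = 3.413340
t=3: π = [0.4187, 0.2217, 0.3596], E[r] = 0.6897, γ^t·E[r] = 0.502789, running G = 3.916129
t=4: π = [0.4200, 0.2223, 0.3578], E[r] = 0.6915, γ^t·E[r] = 0.453692, running G = 4.369821
t=5: π = [0.4197, 0.2222, 0.3581], E[r] = 0.6913, γ^t·E[r] = 0.408235, running G = 4.778056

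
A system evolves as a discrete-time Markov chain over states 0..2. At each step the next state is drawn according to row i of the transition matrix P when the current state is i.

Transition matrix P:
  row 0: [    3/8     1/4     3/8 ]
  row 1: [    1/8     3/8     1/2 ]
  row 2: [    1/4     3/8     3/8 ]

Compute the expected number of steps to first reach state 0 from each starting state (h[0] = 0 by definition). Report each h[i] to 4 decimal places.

h = [0.0000, 5.5385, 4.9231]

First-step conditioning: h[0] = 0; for i ≠ 0, h[i] = 1 + Σ_k P[i][k]·h[k].
  h[1] = 1 + 3/8·h[1] + 1/2·h[2]
  h[2] = 1 + 3/8·h[1] + 3/8·h[2]
Solving the 2×2 linear system over states ≠ 0 gives exactly h = [0, 72/13, 64/13] (h[0] = 0 is the target).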